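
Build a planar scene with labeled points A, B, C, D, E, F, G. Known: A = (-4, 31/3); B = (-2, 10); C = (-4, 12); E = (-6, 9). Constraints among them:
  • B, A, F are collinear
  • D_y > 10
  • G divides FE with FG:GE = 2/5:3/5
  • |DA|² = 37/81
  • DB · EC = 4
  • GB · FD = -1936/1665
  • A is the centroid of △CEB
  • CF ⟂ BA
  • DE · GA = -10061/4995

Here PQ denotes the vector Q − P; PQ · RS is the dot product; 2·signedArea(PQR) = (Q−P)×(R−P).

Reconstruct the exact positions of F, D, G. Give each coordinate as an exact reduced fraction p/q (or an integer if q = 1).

D = (-14/3, 94/9)
F = (-158/37, 384/37)
G = (-918/185, 1818/185)

1. F_x = -158/37  [B, A, F are collinear ∩ CF ⟂ BA]
2. F_y = 384/37  [B, A, F are collinear ∩ CF ⟂ BA]
   → F = (-158/37, 384/37)
3. D_x = -14/3  [line -2·x + -3·y + 22 = 0 ∩ |DA|² = 37/81]
4. D_y = 94/9  [line -2·x + -3·y + 22 = 0 ∩ |DA|² = 37/81]
   → D = (-14/3, 94/9)
5. G_x = -918/185  [DE · GA = -10061/4995 ∩ G divides FE with FG:GE = 2/5:3/5]
6. G_y = 1818/185  [DE · GA = -10061/4995 ∩ G divides FE with FG:GE = 2/5:3/5]
   → G = (-918/185, 1818/185)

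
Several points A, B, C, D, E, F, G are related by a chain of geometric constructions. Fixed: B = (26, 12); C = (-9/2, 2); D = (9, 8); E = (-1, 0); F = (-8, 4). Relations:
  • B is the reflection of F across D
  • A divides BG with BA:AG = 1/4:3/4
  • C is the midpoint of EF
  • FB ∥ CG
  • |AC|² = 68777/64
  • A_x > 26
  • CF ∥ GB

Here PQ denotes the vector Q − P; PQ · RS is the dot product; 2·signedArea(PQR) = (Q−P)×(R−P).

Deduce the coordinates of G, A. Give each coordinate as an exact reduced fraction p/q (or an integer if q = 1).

1. G_x = 59/2  [CF ∥ GB ∩ FB ∥ CG]
2. G_y = 10  [CF ∥ GB ∩ FB ∥ CG]
   → G = (59/2, 10)
3. A_x = 215/8  [A divides BG with BA:AG = 1/4:3/4]
4. A_y = 23/2  [A divides BG with BA:AG = 1/4:3/4]
   → A = (215/8, 23/2)

A = (215/8, 23/2)
G = (59/2, 10)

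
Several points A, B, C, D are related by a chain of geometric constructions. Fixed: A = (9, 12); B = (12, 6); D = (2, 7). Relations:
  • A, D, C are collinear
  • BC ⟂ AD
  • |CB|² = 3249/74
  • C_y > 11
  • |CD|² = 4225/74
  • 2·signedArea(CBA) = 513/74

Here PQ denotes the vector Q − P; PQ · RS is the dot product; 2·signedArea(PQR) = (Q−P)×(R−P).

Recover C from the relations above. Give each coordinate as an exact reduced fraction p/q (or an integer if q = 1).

1. C_x = 603/74  [A, D, C are collinear ∩ BC ⟂ AD]
2. C_y = 843/74  [A, D, C are collinear ∩ BC ⟂ AD]
   → C = (603/74, 843/74)

C = (603/74, 843/74)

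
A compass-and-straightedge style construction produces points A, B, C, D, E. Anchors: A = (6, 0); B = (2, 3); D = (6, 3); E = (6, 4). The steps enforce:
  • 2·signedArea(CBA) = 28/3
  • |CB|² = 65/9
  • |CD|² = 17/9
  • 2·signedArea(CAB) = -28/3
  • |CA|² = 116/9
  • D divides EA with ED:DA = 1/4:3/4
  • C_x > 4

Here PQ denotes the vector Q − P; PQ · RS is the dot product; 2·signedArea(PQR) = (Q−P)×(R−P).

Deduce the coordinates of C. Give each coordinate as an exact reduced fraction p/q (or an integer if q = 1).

1. C_x = 14/3  [line -3·x + -4·y + 82/3 = 0 ∩ |CB|² = 65/9]
2. C_y = 10/3  [line -3·x + -4·y + 82/3 = 0 ∩ |CB|² = 65/9]
   → C = (14/3, 10/3)

C = (14/3, 10/3)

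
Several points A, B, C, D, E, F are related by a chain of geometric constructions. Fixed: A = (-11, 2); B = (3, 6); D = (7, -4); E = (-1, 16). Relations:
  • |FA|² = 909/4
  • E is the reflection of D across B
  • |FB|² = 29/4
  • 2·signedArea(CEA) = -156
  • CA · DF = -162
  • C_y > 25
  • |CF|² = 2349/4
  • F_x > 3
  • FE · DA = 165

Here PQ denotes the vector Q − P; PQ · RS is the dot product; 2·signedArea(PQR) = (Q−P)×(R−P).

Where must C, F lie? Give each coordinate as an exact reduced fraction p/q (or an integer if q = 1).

1. F_x = 4  [line 18·x + -6·y + -51 = 0 ∩ |FA|² = 909/4]
2. F_y = 7/2  [line 18·x + -6·y + -51 = 0 ∩ |FA|² = 909/4]
   → F = (4, 7/2)
3. C_x = -5  [2·signedArea(CEA) = -156 ∩ CA · DF = -162]
4. C_y = 26  [2·signedArea(CEA) = -156 ∩ CA · DF = -162]
   → C = (-5, 26)

C = (-5, 26)
F = (4, 7/2)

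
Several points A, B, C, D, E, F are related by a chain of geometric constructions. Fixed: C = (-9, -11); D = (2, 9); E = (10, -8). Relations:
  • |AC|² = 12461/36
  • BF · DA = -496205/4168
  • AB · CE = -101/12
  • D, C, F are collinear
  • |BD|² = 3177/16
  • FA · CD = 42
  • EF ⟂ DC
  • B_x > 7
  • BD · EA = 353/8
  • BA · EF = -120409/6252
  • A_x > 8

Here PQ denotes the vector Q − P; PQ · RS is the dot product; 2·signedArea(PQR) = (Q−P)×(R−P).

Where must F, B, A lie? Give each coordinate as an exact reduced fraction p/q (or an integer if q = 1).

A = (26/3, -31/6)
B = (8, -15/4)
F = (-1730/521, -351/521)

1. F_x = -1730/521  [D, C, F are collinear ∩ EF ⟂ DC]
2. F_y = -351/521  [D, C, F are collinear ∩ EF ⟂ DC]
   → F = (-1730/521, -351/521)
3. A_x = 26/3  [line 11·x + 20·y + 8 = 0 ∩ |AC|² = 12461/36]
4. A_y = -31/6  [line 11·x + 20·y + 8 = 0 ∩ |AC|² = 12461/36]
   → A = (26/3, -31/6)
5. B_x = 8  [BA · EF = -120409/6252 ∩ AB · CE = -101/12]
6. B_y = -15/4  [BA · EF = -120409/6252 ∩ AB · CE = -101/12]
   → B = (8, -15/4)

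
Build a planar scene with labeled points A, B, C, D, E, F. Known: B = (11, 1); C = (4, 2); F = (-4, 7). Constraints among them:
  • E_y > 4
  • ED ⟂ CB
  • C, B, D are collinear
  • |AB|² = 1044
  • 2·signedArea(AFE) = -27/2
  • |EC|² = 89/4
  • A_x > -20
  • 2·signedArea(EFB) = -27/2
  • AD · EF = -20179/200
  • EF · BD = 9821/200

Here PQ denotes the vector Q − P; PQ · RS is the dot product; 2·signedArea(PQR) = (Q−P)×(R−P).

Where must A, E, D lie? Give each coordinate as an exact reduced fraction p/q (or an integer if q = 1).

A = (-19, 13)
D = (-27/100, 261/100)
E = (0, 9/2)

1. E_x = 0  [line 6·x + 15·y + -135/2 = 0 ∩ |EC|² = 89/4]
2. E_y = 9/2  [line 6·x + 15·y + -135/2 = 0 ∩ |EC|² = 89/4]
   → E = (0, 9/2)
3. D_x = -27/100  [EF · BD = 9821/200 ∩ C, B, D are collinear]
4. D_y = 261/100  [EF · BD = 9821/200 ∩ C, B, D are collinear]
   → D = (-27/100, 261/100)
5. A_x = -19  [AD · EF = -20179/200 ∩ 2·signedArea(AFE) = -27/2]
6. A_y = 13  [AD · EF = -20179/200 ∩ 2·signedArea(AFE) = -27/2]
   → A = (-19, 13)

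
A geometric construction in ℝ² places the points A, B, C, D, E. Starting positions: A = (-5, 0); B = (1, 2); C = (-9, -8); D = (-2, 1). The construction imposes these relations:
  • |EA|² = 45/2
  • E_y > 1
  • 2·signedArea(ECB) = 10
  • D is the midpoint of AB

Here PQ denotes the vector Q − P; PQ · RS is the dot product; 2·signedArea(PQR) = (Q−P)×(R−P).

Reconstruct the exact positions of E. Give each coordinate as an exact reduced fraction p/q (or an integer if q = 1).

1. E_x = -1/2  [line -10·x + 10·y + -20 = 0 ∩ |EA|² = 45/2]
2. E_y = 3/2  [line -10·x + 10·y + -20 = 0 ∩ |EA|² = 45/2]
   → E = (-1/2, 3/2)

E = (-1/2, 3/2)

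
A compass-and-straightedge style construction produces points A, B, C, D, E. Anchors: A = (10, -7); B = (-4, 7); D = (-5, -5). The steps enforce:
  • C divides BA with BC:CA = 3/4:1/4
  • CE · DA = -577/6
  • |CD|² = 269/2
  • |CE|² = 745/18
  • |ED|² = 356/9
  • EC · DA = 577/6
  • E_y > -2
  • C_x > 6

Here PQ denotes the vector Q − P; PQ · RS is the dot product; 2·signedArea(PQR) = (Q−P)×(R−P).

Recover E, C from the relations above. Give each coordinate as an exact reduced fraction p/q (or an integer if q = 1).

C = (13/2, -7/2)
E = (1/3, -5/3)

1. C_x = 13/2  [C divides BA with BC:CA = 3/4:1/4]
2. C_y = -7/2  [C divides BA with BC:CA = 3/4:1/4]
   → C = (13/2, -7/2)
3. E_x = 1/3  [line -15·x + 2·y + 25/3 = 0 ∩ |ED|² = 356/9]
4. E_y = -5/3  [line -15·x + 2·y + 25/3 = 0 ∩ |ED|² = 356/9]
   → E = (1/3, -5/3)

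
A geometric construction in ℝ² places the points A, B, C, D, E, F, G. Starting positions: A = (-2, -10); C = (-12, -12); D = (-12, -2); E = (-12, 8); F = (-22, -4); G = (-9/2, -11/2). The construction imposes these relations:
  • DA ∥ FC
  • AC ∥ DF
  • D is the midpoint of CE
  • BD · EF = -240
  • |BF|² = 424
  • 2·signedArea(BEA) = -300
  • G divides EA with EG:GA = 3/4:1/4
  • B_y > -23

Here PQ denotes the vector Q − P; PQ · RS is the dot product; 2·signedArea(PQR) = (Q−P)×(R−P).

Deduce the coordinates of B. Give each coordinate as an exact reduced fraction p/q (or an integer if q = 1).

1. B_x = -12  [2·signedArea(BEA) = -300 ∩ BD · EF = -240]
2. B_y = -22  [2·signedArea(BEA) = -300 ∩ BD · EF = -240]
   → B = (-12, -22)

B = (-12, -22)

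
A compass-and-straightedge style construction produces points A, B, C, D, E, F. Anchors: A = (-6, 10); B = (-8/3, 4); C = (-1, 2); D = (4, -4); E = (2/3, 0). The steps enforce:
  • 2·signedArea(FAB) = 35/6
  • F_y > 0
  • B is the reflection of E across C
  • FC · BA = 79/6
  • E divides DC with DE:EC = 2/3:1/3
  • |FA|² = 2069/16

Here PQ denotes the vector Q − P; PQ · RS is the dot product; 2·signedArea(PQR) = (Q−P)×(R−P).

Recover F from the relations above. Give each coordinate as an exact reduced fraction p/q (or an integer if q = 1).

F = (1/4, 1/2)

1. F_x = 1/4  [2·signedArea(FAB) = 35/6 ∩ FC · BA = 79/6]
2. F_y = 1/2  [2·signedArea(FAB) = 35/6 ∩ FC · BA = 79/6]
   → F = (1/4, 1/2)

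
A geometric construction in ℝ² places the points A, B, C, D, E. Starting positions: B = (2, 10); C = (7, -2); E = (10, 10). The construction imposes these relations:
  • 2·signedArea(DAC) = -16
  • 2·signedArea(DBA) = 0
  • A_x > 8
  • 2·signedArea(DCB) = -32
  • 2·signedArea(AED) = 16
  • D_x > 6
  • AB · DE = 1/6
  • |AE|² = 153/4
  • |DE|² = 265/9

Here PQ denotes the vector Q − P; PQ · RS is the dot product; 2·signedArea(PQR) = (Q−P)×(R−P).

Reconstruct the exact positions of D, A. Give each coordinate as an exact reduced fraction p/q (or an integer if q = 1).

1. D_x = 19/3  [line -12·x + -5·y + 106 = 0 ∩ |DE|² = 265/9]
2. D_y = 6  [line -12·x + -5·y + 106 = 0 ∩ |DE|² = 265/9]
   → D = (19/3, 6)
3. A_x = 17/2  [2·signedArea(DBA) = 0 ∩ 2·signedArea(AED) = 16]
4. A_y = 4  [2·signedArea(DBA) = 0 ∩ 2·signedArea(AED) = 16]
   → A = (17/2, 4)

A = (17/2, 4)
D = (19/3, 6)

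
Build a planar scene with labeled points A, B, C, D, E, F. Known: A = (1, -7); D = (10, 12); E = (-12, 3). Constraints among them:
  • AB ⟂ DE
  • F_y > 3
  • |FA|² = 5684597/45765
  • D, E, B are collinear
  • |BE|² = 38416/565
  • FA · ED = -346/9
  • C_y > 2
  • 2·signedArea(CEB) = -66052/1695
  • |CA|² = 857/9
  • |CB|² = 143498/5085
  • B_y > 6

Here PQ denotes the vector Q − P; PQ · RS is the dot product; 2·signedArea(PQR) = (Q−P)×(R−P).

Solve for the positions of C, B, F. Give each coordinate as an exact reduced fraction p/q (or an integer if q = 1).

B = (-2468/565, 3459/565)
C = (-1/3, 8/3)
F = (-8534/5085, 19417/5085)

1. B_x = -2468/565  [D, E, B are collinear ∩ AB ⟂ DE]
2. B_y = 3459/565  [D, E, B are collinear ∩ AB ⟂ DE]
   → B = (-2468/565, 3459/565)
3. F_x = -8534/5085  [line -22·x + -9·y + -23/9 = 0 ∩ |FA|² = 5684597/45765]
4. F_y = 19417/5085  [line -22·x + -9·y + -23/9 = 0 ∩ |FA|² = 5684597/45765]
   → F = (-8534/5085, 19417/5085)
5. C_x = -1/3  [line -1764/565·x + 4312/565·y + -7252/339 = 0 ∩ |CB|² = 143498/5085]
6. C_y = 8/3  [line -1764/565·x + 4312/565·y + -7252/339 = 0 ∩ |CB|² = 143498/5085]
   → C = (-1/3, 8/3)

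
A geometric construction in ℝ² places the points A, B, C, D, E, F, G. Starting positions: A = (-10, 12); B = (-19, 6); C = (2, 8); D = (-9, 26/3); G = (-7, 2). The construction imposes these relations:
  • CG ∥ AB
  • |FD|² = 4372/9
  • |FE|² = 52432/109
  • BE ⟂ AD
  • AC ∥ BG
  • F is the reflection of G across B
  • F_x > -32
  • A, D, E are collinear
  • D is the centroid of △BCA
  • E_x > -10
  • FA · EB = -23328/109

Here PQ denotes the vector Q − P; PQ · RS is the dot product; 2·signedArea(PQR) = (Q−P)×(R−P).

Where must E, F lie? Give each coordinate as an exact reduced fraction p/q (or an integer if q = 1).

E = (-991/109, 978/109)
F = (-31, 10)

1. E_x = -991/109  [A, D, E are collinear ∩ BE ⟂ AD]
2. E_y = 978/109  [A, D, E are collinear ∩ BE ⟂ AD]
   → E = (-991/109, 978/109)
3. F_x = -31  [F is the reflection of G across B]
4. F_y = 10  [F is the reflection of G across B]
   → F = (-31, 10)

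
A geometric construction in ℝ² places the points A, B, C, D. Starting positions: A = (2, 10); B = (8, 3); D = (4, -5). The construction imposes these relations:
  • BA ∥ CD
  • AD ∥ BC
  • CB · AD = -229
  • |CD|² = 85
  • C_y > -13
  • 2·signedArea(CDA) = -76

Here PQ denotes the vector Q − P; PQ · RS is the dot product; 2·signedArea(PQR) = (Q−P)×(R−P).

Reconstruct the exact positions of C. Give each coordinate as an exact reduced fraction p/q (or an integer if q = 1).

1. C_x = 10  [BA ∥ CD ∩ AD ∥ BC]
2. C_y = -12  [BA ∥ CD ∩ AD ∥ BC]
   → C = (10, -12)

C = (10, -12)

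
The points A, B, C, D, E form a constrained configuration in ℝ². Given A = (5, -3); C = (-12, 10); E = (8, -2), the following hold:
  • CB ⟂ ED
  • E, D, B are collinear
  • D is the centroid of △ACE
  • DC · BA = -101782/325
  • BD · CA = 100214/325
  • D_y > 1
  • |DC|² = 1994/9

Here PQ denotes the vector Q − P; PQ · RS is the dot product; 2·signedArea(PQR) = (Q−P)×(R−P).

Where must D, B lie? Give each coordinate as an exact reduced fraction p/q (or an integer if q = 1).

1. D_x = 1/3  [D is the centroid of △ACE]
2. D_y = 5/3  [D is the centroid of △ACE]
   → D = (1/3, 5/3)
3. B_x = -4208/325  [E, D, B are collinear ∩ CB ⟂ ED]
4. B_y = 2606/325  [E, D, B are collinear ∩ CB ⟂ ED]
   → B = (-4208/325, 2606/325)

B = (-4208/325, 2606/325)
D = (1/3, 5/3)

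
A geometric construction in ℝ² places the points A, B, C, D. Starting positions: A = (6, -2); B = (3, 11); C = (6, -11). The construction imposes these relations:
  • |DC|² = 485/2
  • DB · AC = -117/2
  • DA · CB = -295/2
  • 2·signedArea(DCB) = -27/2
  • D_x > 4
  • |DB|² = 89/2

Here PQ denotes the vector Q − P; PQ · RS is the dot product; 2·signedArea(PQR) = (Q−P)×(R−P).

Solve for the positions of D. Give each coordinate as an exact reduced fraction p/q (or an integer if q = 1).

D = (9/2, 9/2)

1. D_x = 9/2  [DB · AC = -117/2 ∩ 2·signedArea(DCB) = -27/2]
2. D_y = 9/2  [DB · AC = -117/2 ∩ 2·signedArea(DCB) = -27/2]
   → D = (9/2, 9/2)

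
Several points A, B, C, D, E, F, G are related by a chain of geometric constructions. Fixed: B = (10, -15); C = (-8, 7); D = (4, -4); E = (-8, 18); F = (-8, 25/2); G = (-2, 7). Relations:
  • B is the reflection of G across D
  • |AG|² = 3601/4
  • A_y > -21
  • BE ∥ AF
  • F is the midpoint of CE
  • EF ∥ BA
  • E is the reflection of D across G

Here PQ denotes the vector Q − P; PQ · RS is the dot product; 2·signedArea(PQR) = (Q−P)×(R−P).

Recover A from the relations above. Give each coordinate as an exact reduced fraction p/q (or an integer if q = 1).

A = (10, -41/2)

1. A_x = 10  [BE ∥ AF ∩ EF ∥ BA]
2. A_y = -41/2  [BE ∥ AF ∩ EF ∥ BA]
   → A = (10, -41/2)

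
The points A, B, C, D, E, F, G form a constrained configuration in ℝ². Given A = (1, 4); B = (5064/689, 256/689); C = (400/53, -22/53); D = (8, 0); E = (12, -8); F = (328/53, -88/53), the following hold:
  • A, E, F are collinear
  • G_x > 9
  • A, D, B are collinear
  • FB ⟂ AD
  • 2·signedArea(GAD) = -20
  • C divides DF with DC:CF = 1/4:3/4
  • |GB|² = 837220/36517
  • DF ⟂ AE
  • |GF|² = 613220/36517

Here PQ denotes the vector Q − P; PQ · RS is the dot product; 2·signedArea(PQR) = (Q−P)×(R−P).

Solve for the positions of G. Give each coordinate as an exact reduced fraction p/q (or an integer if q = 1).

G = (6666/689, -2628/689)

1. G_x = 6666/689  [line 4·x + 7·y + -12 = 0 ∩ |GB|² = 837220/36517]
2. G_y = -2628/689  [line 4·x + 7·y + -12 = 0 ∩ |GB|² = 837220/36517]
   → G = (6666/689, -2628/689)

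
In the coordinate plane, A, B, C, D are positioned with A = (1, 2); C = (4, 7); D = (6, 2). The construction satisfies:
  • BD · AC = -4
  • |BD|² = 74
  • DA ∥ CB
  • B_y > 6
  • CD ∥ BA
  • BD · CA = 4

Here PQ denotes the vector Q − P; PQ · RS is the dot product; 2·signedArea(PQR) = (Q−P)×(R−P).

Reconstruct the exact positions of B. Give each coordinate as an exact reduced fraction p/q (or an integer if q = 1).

1. B_x = -1  [CD ∥ BA ∩ DA ∥ CB]
2. B_y = 7  [CD ∥ BA ∩ DA ∥ CB]
   → B = (-1, 7)

B = (-1, 7)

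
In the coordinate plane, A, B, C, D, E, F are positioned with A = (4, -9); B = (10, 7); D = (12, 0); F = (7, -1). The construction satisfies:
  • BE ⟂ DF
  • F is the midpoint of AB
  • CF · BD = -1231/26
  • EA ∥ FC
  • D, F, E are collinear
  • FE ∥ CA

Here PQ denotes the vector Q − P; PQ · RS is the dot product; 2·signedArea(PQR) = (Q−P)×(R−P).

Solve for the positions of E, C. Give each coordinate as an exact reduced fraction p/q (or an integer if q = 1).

1. E_x = 297/26  [D, F, E are collinear ∩ BE ⟂ DF]
2. E_y = -3/26  [D, F, E are collinear ∩ BE ⟂ DF]
   → E = (297/26, -3/26)
3. C_x = -11/26  [FE ∥ CA ∩ EA ∥ FC]
4. C_y = -257/26  [FE ∥ CA ∩ EA ∥ FC]
   → C = (-11/26, -257/26)

C = (-11/26, -257/26)
E = (297/26, -3/26)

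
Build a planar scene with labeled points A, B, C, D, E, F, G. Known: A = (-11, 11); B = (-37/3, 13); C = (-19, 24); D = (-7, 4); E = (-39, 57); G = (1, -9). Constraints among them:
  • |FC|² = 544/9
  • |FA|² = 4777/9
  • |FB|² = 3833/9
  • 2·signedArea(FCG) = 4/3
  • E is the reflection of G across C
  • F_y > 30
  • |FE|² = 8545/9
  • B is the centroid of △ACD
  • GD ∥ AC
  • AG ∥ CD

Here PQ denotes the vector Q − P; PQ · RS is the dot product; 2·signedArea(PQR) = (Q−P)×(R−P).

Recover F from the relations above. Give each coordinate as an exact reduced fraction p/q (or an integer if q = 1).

F = (-23, 92/3)

1. F_x = -23  [line 33·x + 20·y + 437/3 = 0 ∩ |FB|² = 3833/9]
2. F_y = 92/3  [line 33·x + 20·y + 437/3 = 0 ∩ |FB|² = 3833/9]
   → F = (-23, 92/3)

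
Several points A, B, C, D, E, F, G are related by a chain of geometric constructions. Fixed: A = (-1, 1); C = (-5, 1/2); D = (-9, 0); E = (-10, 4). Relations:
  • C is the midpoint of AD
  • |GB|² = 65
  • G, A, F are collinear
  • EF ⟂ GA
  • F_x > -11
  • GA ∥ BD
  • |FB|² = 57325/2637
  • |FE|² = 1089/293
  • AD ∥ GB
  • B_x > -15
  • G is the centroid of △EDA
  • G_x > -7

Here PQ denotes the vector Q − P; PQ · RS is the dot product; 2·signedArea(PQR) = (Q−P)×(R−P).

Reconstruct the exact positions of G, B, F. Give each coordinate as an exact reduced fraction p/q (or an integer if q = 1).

B = (-44/3, 2/3)
F = (-2996/293, 611/293)
G = (-20/3, 5/3)

1. G_x = -20/3  [G is the centroid of △EDA]
2. G_y = 5/3  [G is the centroid of △EDA]
   → G = (-20/3, 5/3)
3. B_x = -44/3  [GA ∥ BD ∩ AD ∥ GB]
4. B_y = 2/3  [GA ∥ BD ∩ AD ∥ GB]
   → B = (-44/3, 2/3)
5. F_x = -2996/293  [G, A, F are collinear ∩ EF ⟂ GA]
6. F_y = 611/293  [G, A, F are collinear ∩ EF ⟂ GA]
   → F = (-2996/293, 611/293)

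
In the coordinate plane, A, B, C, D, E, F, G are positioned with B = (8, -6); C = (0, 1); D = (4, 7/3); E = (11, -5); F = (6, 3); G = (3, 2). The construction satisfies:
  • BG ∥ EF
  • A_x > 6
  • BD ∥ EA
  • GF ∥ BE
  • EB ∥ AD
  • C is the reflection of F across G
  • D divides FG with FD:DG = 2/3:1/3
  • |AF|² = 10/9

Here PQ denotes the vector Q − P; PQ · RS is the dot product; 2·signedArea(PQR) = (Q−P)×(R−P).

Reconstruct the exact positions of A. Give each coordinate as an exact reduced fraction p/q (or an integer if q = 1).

A = (7, 10/3)

1. A_x = 7  [EB ∥ AD ∩ BD ∥ EA]
2. A_y = 10/3  [EB ∥ AD ∩ BD ∥ EA]
   → A = (7, 10/3)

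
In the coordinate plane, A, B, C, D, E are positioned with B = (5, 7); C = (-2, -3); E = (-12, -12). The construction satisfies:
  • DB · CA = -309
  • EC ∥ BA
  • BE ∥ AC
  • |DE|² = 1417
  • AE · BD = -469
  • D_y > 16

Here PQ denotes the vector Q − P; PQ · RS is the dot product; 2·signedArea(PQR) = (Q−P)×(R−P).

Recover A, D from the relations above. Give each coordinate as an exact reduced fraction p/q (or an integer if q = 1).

A = (15, 16)
D = (12, 17)

1. A_x = 15  [BE ∥ AC ∩ EC ∥ BA]
2. A_y = 16  [BE ∥ AC ∩ EC ∥ BA]
   → A = (15, 16)
3. D_x = 12  [DB · CA = -309 ∩ AE · BD = -469]
4. D_y = 17  [DB · CA = -309 ∩ AE · BD = -469]
   → D = (12, 17)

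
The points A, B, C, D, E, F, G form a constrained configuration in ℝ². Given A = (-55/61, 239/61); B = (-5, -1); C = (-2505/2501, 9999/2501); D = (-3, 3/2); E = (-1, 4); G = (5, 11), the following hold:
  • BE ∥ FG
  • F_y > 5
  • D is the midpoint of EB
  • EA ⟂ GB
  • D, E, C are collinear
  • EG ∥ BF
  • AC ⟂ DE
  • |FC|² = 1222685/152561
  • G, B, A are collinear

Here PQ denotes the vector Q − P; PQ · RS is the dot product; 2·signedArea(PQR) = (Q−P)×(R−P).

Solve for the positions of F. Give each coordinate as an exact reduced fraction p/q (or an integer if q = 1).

1. F_x = 1  [BE ∥ FG ∩ EG ∥ BF]
2. F_y = 6  [BE ∥ FG ∩ EG ∥ BF]
   → F = (1, 6)

F = (1, 6)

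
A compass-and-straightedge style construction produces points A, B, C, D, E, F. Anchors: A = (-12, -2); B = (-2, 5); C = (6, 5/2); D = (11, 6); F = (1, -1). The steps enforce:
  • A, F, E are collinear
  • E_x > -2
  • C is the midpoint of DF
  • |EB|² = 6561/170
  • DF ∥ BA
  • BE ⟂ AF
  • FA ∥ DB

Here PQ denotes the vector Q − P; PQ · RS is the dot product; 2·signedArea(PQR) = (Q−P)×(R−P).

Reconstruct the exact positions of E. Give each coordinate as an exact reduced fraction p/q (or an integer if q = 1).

1. E_x = -259/170  [A, F, E are collinear ∩ BE ⟂ AF]
2. E_y = -203/170  [A, F, E are collinear ∩ BE ⟂ AF]
   → E = (-259/170, -203/170)

E = (-259/170, -203/170)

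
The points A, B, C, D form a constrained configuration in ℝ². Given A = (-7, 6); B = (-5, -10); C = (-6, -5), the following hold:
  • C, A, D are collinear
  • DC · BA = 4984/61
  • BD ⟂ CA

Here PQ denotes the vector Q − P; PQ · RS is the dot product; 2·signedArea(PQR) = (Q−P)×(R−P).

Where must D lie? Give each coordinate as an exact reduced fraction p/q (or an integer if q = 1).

1. D_x = -338/61  [C, A, D are collinear ∩ BD ⟂ CA]
2. D_y = -613/61  [C, A, D are collinear ∩ BD ⟂ CA]
   → D = (-338/61, -613/61)

D = (-338/61, -613/61)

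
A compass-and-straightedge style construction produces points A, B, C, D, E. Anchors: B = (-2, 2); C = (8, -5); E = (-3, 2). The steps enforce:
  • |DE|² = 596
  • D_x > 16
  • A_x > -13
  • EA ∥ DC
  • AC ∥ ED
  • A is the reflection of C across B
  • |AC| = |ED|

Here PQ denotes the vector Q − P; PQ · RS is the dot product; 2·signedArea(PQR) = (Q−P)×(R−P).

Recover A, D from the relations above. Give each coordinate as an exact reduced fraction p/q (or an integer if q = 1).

1. A_x = -12  [A is the reflection of C across B]
2. A_y = 9  [A is the reflection of C across B]
   → A = (-12, 9)
3. D_x = 17  [EA ∥ DC ∩ AC ∥ ED]
4. D_y = -12  [EA ∥ DC ∩ AC ∥ ED]
   → D = (17, -12)

A = (-12, 9)
D = (17, -12)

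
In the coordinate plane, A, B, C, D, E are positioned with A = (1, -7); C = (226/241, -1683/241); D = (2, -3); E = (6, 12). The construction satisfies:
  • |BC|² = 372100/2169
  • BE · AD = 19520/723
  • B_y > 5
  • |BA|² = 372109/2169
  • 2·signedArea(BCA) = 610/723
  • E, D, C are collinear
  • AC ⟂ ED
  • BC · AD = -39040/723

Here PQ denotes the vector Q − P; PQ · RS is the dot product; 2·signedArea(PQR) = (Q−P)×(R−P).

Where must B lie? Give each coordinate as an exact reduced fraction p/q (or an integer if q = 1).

B = (3118/723, 1367/241)

1. B_x = 3118/723  [2·signedArea(BCA) = 610/723 ∩ BE · AD = 19520/723]
2. B_y = 1367/241  [2·signedArea(BCA) = 610/723 ∩ BE · AD = 19520/723]
   → B = (3118/723, 1367/241)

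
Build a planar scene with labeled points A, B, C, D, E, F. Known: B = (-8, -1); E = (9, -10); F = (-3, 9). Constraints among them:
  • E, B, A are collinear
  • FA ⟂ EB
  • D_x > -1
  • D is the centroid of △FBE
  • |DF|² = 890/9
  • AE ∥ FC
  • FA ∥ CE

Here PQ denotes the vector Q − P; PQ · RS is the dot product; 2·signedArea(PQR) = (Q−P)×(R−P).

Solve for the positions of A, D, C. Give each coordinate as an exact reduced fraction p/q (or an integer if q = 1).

A = (-609/74, -65/74)
C = (1053/74, -9/74)
D = (-2/3, -2/3)

1. A_x = -609/74  [E, B, A are collinear ∩ FA ⟂ EB]
2. A_y = -65/74  [E, B, A are collinear ∩ FA ⟂ EB]
   → A = (-609/74, -65/74)
3. D_x = -2/3  [D is the centroid of △FBE]
4. D_y = -2/3  [D is the centroid of △FBE]
   → D = (-2/3, -2/3)
5. C_x = 1053/74  [FA ∥ CE ∩ AE ∥ FC]
6. C_y = -9/74  [FA ∥ CE ∩ AE ∥ FC]
   → C = (1053/74, -9/74)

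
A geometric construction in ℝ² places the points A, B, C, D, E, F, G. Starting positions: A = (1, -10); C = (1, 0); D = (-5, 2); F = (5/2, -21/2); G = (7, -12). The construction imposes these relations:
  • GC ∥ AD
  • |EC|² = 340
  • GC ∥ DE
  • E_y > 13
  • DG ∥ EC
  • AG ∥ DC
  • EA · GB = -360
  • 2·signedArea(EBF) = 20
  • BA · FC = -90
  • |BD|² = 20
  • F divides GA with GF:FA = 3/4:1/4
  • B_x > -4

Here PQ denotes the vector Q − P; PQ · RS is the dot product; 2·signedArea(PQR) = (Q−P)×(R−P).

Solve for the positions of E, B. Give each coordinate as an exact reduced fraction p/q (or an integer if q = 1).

B = (-3, -2)
E = (-11, 14)

1. E_x = -11  [DG ∥ EC ∩ GC ∥ DE]
2. E_y = 14  [DG ∥ EC ∩ GC ∥ DE]
   → E = (-11, 14)
3. B_x = -3  [BA · FC = -90 ∩ 2·signedArea(EBF) = 20]
4. B_y = -2  [BA · FC = -90 ∩ 2·signedArea(EBF) = 20]
   → B = (-3, -2)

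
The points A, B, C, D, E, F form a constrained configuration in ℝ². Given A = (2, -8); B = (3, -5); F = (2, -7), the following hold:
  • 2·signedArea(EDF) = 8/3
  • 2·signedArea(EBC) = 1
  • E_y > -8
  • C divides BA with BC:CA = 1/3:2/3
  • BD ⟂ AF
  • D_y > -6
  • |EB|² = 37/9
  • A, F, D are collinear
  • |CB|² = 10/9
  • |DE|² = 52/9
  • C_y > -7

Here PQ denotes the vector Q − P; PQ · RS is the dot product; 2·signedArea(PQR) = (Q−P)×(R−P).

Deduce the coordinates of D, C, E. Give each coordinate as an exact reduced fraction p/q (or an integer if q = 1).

C = (8/3, -6)
D = (2, -5)
E = (10/3, -7)

1. D_x = 2  [A, F, D are collinear ∩ BD ⟂ AF]
2. D_y = -5  [A, F, D are collinear ∩ BD ⟂ AF]
   → D = (2, -5)
3. C_x = 8/3  [C divides BA with BC:CA = 1/3:2/3]
4. C_y = -6  [C divides BA with BC:CA = 1/3:2/3]
   → C = (8/3, -6)
5. E_x = 10/3  [2·signedArea(EBC) = 1 ∩ 2·signedArea(EDF) = 8/3]
6. E_y = -7  [2·signedArea(EBC) = 1 ∩ 2·signedArea(EDF) = 8/3]
   → E = (10/3, -7)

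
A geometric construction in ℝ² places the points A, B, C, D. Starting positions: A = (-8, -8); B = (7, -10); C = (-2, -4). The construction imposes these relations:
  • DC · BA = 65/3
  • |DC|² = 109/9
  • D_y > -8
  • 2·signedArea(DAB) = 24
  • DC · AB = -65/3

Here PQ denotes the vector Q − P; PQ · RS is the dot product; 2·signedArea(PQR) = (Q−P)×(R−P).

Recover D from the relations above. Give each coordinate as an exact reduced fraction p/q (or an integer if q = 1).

D = (-1, -22/3)

1. D_x = -1  [DC · BA = 65/3 ∩ 2·signedArea(DAB) = 24]
2. D_y = -22/3  [DC · BA = 65/3 ∩ 2·signedArea(DAB) = 24]
   → D = (-1, -22/3)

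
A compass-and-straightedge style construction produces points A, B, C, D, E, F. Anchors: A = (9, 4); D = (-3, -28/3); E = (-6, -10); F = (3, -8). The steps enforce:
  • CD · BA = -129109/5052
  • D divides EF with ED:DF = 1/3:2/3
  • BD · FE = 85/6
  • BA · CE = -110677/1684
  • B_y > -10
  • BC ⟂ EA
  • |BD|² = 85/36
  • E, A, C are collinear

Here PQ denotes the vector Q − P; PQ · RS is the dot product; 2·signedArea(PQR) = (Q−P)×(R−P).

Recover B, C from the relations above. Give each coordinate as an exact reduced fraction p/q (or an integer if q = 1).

B = (-3/2, -9)
C = (-2607/842, -3069/421)

1. B_x = -3/2  [line 9·x + 2·y + 63/2 = 0 ∩ |BD|² = 85/36]
2. B_y = -9  [line 9·x + 2·y + 63/2 = 0 ∩ |BD|² = 85/36]
   → B = (-3/2, -9)
3. C_x = -2607/842  [BA · CE = -110677/1684 ∩ E, A, C are collinear]
4. C_y = -3069/421  [BA · CE = -110677/1684 ∩ E, A, C are collinear]
   → C = (-2607/842, -3069/421)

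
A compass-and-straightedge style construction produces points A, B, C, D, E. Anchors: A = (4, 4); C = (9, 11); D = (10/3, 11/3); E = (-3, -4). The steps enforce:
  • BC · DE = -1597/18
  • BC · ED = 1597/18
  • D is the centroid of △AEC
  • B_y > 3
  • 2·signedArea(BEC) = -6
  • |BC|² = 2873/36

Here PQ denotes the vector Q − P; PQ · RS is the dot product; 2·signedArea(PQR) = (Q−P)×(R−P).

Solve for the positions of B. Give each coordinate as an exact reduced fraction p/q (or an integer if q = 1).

1. B_x = 11/3  [BC · ED = 1597/18 ∩ 2·signedArea(BEC) = -6]
2. B_y = 23/6  [BC · ED = 1597/18 ∩ 2·signedArea(BEC) = -6]
   → B = (11/3, 23/6)

B = (11/3, 23/6)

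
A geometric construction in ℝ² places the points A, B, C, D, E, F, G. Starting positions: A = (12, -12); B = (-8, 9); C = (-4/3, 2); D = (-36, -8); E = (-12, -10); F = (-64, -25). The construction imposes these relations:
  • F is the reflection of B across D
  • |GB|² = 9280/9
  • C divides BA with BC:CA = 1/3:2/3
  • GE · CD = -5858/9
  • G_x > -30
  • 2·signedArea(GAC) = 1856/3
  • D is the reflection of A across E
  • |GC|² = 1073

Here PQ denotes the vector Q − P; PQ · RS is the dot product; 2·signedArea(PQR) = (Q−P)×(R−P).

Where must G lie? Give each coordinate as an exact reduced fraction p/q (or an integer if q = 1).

G = (-88/3, -15)

1. G_x = -88/3  [2·signedArea(GAC) = 1856/3 ∩ GE · CD = -5858/9]
2. G_y = -15  [2·signedArea(GAC) = 1856/3 ∩ GE · CD = -5858/9]
   → G = (-88/3, -15)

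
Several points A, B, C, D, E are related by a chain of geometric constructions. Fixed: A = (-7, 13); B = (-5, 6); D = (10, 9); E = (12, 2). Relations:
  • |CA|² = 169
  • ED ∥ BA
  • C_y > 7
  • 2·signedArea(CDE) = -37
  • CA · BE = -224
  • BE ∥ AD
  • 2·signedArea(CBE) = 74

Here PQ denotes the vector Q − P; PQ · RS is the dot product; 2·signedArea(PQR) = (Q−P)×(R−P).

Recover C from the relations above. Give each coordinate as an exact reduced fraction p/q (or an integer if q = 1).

C = (5, 8)

1. C_x = 5  [2·signedArea(CBE) = 74 ∩ CA · BE = -224]
2. C_y = 8  [2·signedArea(CBE) = 74 ∩ CA · BE = -224]
   → C = (5, 8)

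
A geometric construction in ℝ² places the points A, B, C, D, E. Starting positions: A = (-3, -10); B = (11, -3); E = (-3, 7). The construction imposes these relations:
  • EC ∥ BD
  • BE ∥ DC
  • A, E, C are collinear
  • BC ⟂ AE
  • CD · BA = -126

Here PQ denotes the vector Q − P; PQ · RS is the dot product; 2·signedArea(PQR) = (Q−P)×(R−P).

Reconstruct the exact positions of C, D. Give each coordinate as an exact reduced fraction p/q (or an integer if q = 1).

1. C_x = -3  [A, E, C are collinear ∩ BC ⟂ AE]
2. C_y = -3  [A, E, C are collinear ∩ BC ⟂ AE]
   → C = (-3, -3)
3. D_x = 11  [BE ∥ DC ∩ EC ∥ BD]
4. D_y = -13  [BE ∥ DC ∩ EC ∥ BD]
   → D = (11, -13)

C = (-3, -3)
D = (11, -13)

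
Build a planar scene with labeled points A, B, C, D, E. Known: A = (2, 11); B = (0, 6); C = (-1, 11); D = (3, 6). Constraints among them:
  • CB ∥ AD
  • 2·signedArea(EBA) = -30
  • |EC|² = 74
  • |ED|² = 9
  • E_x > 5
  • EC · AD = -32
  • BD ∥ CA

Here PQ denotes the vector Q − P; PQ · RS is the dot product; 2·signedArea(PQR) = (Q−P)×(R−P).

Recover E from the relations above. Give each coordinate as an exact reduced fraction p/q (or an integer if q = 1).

E = (6, 6)

1. E_x = 6  [2·signedArea(EBA) = -30 ∩ EC · AD = -32]
2. E_y = 6  [2·signedArea(EBA) = -30 ∩ EC · AD = -32]
   → E = (6, 6)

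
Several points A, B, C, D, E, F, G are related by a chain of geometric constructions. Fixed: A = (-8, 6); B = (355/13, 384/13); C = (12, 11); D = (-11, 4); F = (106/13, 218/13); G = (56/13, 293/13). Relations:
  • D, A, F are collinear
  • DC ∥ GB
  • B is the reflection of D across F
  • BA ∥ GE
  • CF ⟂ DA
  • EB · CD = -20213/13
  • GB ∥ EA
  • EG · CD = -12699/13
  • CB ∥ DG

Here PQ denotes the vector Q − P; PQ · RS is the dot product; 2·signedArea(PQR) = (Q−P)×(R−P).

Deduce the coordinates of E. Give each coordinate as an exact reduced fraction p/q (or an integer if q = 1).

1. E_x = -31  [GB ∥ EA ∩ BA ∥ GE]
2. E_y = -1  [GB ∥ EA ∩ BA ∥ GE]
   → E = (-31, -1)

E = (-31, -1)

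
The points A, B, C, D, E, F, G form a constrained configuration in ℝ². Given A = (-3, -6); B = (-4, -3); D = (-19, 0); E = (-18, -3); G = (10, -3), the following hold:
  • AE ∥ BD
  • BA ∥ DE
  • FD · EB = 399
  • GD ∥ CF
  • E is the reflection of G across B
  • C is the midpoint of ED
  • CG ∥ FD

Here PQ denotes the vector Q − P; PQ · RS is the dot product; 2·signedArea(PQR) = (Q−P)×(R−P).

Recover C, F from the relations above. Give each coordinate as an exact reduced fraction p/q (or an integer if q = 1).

C = (-37/2, -3/2)
F = (-95/2, 3/2)

1. C_x = -37/2  [C is the midpoint of ED]
2. C_y = -3/2  [C is the midpoint of ED]
   → C = (-37/2, -3/2)
3. F_x = -95/2  [CG ∥ FD ∩ GD ∥ CF]
4. F_y = 3/2  [CG ∥ FD ∩ GD ∥ CF]
   → F = (-95/2, 3/2)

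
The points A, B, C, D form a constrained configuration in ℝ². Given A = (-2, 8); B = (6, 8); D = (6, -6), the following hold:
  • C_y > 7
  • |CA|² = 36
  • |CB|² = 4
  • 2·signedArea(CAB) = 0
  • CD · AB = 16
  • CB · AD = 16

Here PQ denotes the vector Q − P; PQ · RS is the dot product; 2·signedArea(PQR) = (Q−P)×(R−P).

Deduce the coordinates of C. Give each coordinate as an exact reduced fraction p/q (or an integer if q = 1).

1. C_x = 4  [2·signedArea(CAB) = 0 ∩ CD · AB = 16]
2. C_y = 8  [2·signedArea(CAB) = 0 ∩ CD · AB = 16]
   → C = (4, 8)

C = (4, 8)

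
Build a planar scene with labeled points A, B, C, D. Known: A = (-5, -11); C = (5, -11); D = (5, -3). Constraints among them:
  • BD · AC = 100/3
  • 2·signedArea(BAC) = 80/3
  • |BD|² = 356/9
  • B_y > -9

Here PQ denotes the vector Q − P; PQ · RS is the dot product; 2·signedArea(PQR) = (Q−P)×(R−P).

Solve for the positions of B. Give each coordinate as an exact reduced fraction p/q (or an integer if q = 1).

1. B_x = 5/3  [2·signedArea(BAC) = 80/3 ∩ BD · AC = 100/3]
2. B_y = -25/3  [2·signedArea(BAC) = 80/3 ∩ BD · AC = 100/3]
   → B = (5/3, -25/3)

B = (5/3, -25/3)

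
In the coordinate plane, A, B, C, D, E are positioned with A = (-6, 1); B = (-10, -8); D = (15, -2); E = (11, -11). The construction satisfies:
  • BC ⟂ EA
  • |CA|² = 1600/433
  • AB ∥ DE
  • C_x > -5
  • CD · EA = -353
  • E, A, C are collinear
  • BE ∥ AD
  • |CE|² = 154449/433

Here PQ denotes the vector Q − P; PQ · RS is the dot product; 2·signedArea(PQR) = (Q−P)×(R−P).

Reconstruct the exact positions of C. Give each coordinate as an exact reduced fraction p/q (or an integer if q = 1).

1. C_x = -1918/433  [E, A, C are collinear ∩ BC ⟂ EA]
2. C_y = -47/433  [E, A, C are collinear ∩ BC ⟂ EA]
   → C = (-1918/433, -47/433)

C = (-1918/433, -47/433)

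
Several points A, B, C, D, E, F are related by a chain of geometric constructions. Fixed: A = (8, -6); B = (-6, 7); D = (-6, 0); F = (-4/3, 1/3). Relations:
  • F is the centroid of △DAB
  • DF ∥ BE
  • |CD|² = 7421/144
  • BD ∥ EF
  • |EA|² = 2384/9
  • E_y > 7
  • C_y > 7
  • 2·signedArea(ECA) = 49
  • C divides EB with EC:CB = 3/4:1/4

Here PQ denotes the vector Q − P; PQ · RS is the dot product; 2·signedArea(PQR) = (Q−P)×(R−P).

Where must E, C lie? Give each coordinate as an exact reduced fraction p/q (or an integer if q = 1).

1. E_x = -4/3  [BD ∥ EF ∩ DF ∥ BE]
2. E_y = 22/3  [BD ∥ EF ∩ DF ∥ BE]
   → E = (-4/3, 22/3)
3. C_x = -29/6  [C divides EB with EC:CB = 3/4:1/4]
4. C_y = 85/12  [C divides EB with EC:CB = 3/4:1/4]
   → C = (-29/6, 85/12)

C = (-29/6, 85/12)
E = (-4/3, 22/3)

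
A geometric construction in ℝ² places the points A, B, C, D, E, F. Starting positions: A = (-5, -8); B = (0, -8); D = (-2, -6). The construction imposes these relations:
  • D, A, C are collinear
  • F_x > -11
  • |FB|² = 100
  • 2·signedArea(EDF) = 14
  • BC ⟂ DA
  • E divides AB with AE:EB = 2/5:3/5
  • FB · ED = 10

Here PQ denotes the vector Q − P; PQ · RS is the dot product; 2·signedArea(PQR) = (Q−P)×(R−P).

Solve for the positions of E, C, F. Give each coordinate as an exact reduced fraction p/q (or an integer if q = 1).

C = (-20/13, -74/13)
E = (-3, -8)
F = (-10, -8)

1. E_x = -3  [E divides AB with AE:EB = 2/5:3/5]
2. E_y = -8  [E divides AB with AE:EB = 2/5:3/5]
   → E = (-3, -8)
3. C_x = -20/13  [D, A, C are collinear ∩ BC ⟂ DA]
4. C_y = -74/13  [D, A, C are collinear ∩ BC ⟂ DA]
   → C = (-20/13, -74/13)
5. F_x = -10  [FB · ED = 10 ∩ 2·signedArea(EDF) = 14]
6. F_y = -8  [FB · ED = 10 ∩ 2·signedArea(EDF) = 14]
   → F = (-10, -8)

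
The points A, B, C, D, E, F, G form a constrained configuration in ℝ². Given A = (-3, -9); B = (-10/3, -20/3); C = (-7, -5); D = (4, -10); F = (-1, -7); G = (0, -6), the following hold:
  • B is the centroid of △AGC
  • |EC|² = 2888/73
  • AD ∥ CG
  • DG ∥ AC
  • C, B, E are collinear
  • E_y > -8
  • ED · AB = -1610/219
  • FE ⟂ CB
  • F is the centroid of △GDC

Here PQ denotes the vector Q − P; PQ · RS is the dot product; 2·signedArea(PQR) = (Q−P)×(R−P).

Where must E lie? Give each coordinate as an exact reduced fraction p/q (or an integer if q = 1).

E = (-93/73, -555/73)

1. E_x = -93/73  [C, B, E are collinear ∩ FE ⟂ CB]
2. E_y = -555/73  [C, B, E are collinear ∩ FE ⟂ CB]
   → E = (-93/73, -555/73)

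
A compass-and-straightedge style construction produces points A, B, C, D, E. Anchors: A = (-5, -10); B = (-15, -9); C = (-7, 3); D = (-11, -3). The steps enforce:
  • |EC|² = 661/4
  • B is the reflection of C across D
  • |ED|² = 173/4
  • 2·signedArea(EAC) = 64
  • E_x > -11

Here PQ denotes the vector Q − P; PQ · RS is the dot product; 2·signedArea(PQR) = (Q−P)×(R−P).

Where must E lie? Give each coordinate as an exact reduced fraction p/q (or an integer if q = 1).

E = (-10, -19/2)

1. E_x = -10  [line -13·x + -2·y + -149 = 0 ∩ |ED|² = 173/4]
2. E_y = -19/2  [line -13·x + -2·y + -149 = 0 ∩ |ED|² = 173/4]
   → E = (-10, -19/2)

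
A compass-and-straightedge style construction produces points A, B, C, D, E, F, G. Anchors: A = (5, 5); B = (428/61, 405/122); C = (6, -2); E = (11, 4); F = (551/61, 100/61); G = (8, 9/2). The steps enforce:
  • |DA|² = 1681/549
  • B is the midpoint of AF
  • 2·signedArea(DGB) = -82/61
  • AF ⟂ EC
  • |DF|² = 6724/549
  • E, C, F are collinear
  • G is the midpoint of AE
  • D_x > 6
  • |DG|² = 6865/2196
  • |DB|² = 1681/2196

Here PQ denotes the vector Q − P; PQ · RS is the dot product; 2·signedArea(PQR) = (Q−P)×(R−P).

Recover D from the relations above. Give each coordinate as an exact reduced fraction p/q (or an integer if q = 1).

1. D_x = 387/61  [line 72/61·x + -60/61·y + -224/61 = 0 ∩ |DF|² = 6724/549]
2. D_y = 710/183  [line 72/61·x + -60/61·y + -224/61 = 0 ∩ |DF|² = 6724/549]
   → D = (387/61, 710/183)

D = (387/61, 710/183)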